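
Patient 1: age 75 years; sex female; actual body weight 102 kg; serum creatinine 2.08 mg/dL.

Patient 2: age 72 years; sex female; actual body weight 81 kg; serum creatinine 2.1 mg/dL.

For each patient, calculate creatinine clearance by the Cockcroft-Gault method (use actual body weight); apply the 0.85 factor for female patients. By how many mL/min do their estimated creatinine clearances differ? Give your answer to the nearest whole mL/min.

7 mL/min

Patient 1: CrCl = (140 − 75) × 102 / (72 × 2.08) × 0.85 = 6630.0 / 149.76 × 0.85 ≈ 37.6 mL/min
Patient 2: CrCl = (140 − 72) × 81 / (72 × 2.1) × 0.85 = 5508.0 / 151.20 × 0.85 ≈ 31.0 mL/min
|37.6 − 31.0| = 6.6 mL/min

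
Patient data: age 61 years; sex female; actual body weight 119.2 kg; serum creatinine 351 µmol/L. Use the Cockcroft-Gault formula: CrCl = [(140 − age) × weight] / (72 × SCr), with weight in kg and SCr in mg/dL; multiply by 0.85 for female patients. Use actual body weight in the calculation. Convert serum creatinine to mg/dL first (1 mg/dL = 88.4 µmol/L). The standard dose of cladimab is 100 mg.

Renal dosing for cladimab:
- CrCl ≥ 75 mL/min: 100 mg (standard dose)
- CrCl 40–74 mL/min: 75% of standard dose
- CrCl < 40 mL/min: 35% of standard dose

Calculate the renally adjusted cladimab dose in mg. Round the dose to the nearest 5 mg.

SCr = 351 / 88.4 = 3.971 mg/dL
CrCl = (140 − 61) × 119.2 / (72 × 3.971) × 0.85 = 9416.8 / 285.91 × 0.85 ≈ 28.0 mL/min
CrCl ≈ 28 mL/min → bracket < 40 mL/min.
35% of 100 mg = 35 mg

35 mg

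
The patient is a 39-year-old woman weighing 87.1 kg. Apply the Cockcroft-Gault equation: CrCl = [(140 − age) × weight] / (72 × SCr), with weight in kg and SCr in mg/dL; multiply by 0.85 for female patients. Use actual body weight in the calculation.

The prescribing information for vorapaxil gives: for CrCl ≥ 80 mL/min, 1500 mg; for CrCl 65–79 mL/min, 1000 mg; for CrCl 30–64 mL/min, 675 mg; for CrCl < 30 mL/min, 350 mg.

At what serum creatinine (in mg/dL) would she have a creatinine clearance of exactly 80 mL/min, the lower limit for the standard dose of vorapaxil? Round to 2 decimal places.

Standard dose requires CrCl ≥ 80 mL/min.
Set (140 − 39) × 87.1 × 0.85 / (72 × SCr) = 80
SCr = (140 − 39) × 87.1 × 0.85 / (72 × 80) = 1.298 mg/dL

1.30 mg/dL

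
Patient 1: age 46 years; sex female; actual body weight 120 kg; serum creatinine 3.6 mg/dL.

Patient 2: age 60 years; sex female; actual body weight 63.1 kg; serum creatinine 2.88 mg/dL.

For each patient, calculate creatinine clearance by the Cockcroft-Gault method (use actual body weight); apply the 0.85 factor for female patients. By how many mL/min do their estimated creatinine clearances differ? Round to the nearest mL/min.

Patient 1: CrCl = (140 − 46) × 120 / (72 × 3.6) × 0.85 = 11280.0 / 259.20 × 0.85 ≈ 37.0 mL/min
Patient 2: CrCl = (140 − 60) × 63.1 / (72 × 2.88) × 0.85 = 5048.0 / 207.36 × 0.85 ≈ 20.7 mL/min
|37.0 − 20.7| = 16.3 mL/min

16 mL/min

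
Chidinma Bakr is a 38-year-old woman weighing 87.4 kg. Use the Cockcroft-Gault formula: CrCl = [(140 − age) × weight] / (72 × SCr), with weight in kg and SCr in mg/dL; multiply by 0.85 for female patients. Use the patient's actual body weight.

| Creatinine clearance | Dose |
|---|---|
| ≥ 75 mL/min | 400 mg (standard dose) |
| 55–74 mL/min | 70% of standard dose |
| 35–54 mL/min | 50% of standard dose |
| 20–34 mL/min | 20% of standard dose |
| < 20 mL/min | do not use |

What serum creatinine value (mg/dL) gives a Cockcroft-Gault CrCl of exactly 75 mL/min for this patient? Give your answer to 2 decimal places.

Standard dose requires CrCl ≥ 75 mL/min.
Set (140 − 38) × 87.4 × 0.85 / (72 × SCr) = 75
SCr = (140 − 38) × 87.4 × 0.85 / (72 × 75) = 1.403 mg/dL

1.40 mg/dL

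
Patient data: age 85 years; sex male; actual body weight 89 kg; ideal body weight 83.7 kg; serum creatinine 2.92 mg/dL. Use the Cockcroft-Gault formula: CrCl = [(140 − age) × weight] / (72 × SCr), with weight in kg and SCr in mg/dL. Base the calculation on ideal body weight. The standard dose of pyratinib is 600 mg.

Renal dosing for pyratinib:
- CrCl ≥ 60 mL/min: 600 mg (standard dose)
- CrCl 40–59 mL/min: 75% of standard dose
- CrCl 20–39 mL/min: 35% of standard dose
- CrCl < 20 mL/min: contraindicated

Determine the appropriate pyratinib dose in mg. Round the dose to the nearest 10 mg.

210 mg

CrCl = (140 − 85) × 83.7 / (72 × 2.92) = 4603.5 / 210.24 ≈ 21.9 mL/min
CrCl ≈ 22 mL/min → bracket 20–39 mL/min.
35% of 600 mg = 210 mg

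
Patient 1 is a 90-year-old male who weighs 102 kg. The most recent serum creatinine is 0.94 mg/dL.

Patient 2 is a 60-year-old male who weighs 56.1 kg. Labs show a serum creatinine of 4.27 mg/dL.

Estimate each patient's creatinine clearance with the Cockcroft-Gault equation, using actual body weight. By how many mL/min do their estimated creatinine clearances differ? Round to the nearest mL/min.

61 mL/min

Patient 1: CrCl = (140 − 90) × 102 / (72 × 0.94) = 5100.0 / 67.68 ≈ 75.4 mL/min
Patient 2: CrCl = (140 − 60) × 56.1 / (72 × 4.27) = 4488.0 / 307.44 ≈ 14.6 mL/min
|75.4 − 14.6| = 60.8 mL/min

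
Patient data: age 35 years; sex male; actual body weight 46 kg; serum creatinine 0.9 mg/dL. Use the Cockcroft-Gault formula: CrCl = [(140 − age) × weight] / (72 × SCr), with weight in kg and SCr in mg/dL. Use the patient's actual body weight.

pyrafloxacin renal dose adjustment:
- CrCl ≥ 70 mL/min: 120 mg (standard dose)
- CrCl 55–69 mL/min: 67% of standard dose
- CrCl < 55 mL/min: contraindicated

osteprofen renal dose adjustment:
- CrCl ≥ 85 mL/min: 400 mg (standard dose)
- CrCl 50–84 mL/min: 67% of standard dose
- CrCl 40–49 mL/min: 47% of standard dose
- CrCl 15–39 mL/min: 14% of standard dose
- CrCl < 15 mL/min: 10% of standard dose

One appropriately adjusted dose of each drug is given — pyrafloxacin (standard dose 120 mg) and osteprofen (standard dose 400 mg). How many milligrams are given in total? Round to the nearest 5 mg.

CrCl = (140 − 35) × 46 / (72 × 0.9) = 4830.0 / 64.80 ≈ 74.5 mL/min
CrCl ≈ 75 mL/min.
pyrafloxacin: ≥ 70 mL/min → 100% of 120 mg = 120 mg.
osteprofen: 50–84 mL/min → 67% of 400 mg = 268 mg.
Total = 120 + 268 = 388 mg.

390 mg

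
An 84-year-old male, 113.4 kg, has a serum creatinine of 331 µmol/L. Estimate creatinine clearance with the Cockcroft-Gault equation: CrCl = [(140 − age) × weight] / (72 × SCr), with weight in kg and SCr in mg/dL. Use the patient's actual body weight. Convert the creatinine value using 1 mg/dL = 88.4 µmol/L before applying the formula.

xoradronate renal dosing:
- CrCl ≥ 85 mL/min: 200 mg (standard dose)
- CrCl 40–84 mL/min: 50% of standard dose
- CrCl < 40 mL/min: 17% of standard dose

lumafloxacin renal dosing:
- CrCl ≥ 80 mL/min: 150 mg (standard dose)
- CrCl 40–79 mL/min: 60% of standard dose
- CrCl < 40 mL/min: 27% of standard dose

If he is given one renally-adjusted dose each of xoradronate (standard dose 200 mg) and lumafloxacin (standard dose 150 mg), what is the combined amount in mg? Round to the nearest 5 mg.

75 mg

SCr = 331 / 88.4 = 3.744 mg/dL
CrCl = (140 − 84) × 113.4 / (72 × 3.744) = 6350.4 / 269.57 ≈ 23.6 mL/min
CrCl ≈ 24 mL/min.
xoradronate: < 40 mL/min → 17% of 200 mg = 34 mg.
lumafloxacin: < 40 mL/min → 27% of 150 mg = 40.5 mg.
Total = 34 + 40.5 = 74.5 mg.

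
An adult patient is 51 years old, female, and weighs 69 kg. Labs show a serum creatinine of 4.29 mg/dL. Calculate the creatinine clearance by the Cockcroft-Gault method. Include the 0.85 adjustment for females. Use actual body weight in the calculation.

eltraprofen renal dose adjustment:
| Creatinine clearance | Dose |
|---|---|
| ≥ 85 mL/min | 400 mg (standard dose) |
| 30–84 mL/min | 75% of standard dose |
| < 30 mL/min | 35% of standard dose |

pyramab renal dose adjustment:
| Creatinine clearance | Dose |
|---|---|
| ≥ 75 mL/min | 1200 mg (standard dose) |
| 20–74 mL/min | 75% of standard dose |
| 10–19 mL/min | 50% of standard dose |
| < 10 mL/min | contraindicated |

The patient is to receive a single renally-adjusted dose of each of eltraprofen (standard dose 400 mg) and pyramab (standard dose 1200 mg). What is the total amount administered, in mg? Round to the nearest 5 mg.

740 mg

CrCl = (140 − 51) × 69 / (72 × 4.29) × 0.85 = 6141.0 / 308.88 × 0.85 ≈ 16.9 mL/min
CrCl ≈ 17 mL/min.
eltraprofen: < 30 mL/min → 35% of 400 mg = 140 mg.
pyramab: 10–19 mL/min → 50% of 1200 mg = 600 mg.
Total = 140 + 600 = 740 mg.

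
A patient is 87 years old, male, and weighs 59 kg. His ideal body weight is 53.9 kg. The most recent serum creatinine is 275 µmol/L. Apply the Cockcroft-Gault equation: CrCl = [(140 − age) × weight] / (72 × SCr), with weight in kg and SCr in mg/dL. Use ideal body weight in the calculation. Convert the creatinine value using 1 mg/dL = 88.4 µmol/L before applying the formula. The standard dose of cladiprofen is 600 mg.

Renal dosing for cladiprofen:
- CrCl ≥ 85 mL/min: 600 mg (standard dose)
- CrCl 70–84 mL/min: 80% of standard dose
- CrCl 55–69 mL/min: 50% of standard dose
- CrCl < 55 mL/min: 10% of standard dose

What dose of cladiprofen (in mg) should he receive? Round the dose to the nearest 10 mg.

SCr = 275 / 88.4 = 3.111 mg/dL
CrCl = (140 − 87) × 53.9 / (72 × 3.111) = 2856.7 / 223.99 ≈ 12.8 mL/min
CrCl ≈ 13 mL/min → bracket < 55 mL/min.
10% of 600 mg = 60 mg

60 mg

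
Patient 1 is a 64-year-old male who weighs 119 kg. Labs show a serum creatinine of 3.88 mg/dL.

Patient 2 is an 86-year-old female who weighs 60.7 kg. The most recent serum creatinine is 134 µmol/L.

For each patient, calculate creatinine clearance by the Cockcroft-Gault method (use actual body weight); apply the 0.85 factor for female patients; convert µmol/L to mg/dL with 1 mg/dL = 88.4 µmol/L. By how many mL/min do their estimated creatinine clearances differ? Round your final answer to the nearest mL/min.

7 mL/min

Patient 1: CrCl = (140 − 64) × 119 / (72 × 3.88) = 9044.0 / 279.36 ≈ 32.4 mL/min
Patient 2: SCr = 134 / 88.4 = 1.516 mg/dL
Patient 2: CrCl = (140 − 86) × 60.7 / (72 × 1.516) × 0.85 = 3277.8 / 109.15 × 0.85 ≈ 25.5 mL/min
|32.4 − 25.5| = 6.9 mL/min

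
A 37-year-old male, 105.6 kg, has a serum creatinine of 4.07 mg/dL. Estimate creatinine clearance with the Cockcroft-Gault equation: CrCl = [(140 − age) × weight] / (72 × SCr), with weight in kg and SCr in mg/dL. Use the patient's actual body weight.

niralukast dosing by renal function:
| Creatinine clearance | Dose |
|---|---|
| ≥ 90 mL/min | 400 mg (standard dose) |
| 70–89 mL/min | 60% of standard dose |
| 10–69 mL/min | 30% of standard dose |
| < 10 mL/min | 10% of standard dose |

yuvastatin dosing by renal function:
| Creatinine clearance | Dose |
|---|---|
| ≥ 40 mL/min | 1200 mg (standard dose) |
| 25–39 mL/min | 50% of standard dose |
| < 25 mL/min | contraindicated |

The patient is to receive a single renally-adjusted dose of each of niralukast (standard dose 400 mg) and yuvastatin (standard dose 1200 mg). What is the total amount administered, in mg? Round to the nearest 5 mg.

720 mg

CrCl = (140 − 37) × 105.6 / (72 × 4.07) = 10876.8 / 293.04 ≈ 37.1 mL/min
CrCl ≈ 37 mL/min.
niralukast: 10–69 mL/min → 30% of 400 mg = 120 mg.
yuvastatin: 25–39 mL/min → 50% of 1200 mg = 600 mg.
Total = 120 + 600 = 720 mg.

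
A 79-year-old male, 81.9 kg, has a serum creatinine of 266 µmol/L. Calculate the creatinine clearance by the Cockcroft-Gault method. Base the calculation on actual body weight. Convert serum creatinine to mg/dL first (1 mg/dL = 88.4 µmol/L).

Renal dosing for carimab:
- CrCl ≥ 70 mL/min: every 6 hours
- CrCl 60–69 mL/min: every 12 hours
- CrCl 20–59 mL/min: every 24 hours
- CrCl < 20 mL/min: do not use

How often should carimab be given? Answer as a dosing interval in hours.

SCr = 266 / 88.4 = 3.009 mg/dL
CrCl = (140 − 79) × 81.9 / (72 × 3.009) = 4995.9 / 216.65 ≈ 23.1 mL/min
CrCl ≈ 23 mL/min → bracket 20–59 mL/min → every 24 hours.

every 24 hours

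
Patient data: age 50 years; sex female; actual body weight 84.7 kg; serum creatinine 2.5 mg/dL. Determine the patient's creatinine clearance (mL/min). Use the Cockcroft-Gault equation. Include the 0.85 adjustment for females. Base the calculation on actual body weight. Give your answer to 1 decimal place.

CrCl = (140 − 50) × 84.7 / (72 × 2.5) × 0.85 = 7623.0 / 180.00 × 0.85 ≈ 36.0 mL/min

36.0 mL/min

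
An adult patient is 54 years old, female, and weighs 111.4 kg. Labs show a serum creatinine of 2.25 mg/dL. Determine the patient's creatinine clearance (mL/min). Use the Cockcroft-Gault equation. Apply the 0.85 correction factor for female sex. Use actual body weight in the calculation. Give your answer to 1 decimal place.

CrCl = (140 − 54) × 111.4 / (72 × 2.25) × 0.85 = 9580.4 / 162.00 × 0.85 ≈ 50.3 mL/min

50.3 mL/min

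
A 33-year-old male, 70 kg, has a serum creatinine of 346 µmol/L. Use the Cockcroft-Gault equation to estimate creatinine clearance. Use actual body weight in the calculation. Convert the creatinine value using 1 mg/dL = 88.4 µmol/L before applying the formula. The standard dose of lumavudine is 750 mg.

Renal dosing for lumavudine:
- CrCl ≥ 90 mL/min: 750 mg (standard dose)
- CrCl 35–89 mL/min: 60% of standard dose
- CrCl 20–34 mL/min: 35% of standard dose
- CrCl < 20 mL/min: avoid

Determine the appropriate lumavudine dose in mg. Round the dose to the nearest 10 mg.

SCr = 346 / 88.4 = 3.914 mg/dL
CrCl = (140 − 33) × 70 / (72 × 3.914) = 7490.0 / 281.81 ≈ 26.6 mL/min
CrCl ≈ 27 mL/min → bracket 20–34 mL/min.
35% of 750 mg = 262.5 mg → 260 mg

260 mg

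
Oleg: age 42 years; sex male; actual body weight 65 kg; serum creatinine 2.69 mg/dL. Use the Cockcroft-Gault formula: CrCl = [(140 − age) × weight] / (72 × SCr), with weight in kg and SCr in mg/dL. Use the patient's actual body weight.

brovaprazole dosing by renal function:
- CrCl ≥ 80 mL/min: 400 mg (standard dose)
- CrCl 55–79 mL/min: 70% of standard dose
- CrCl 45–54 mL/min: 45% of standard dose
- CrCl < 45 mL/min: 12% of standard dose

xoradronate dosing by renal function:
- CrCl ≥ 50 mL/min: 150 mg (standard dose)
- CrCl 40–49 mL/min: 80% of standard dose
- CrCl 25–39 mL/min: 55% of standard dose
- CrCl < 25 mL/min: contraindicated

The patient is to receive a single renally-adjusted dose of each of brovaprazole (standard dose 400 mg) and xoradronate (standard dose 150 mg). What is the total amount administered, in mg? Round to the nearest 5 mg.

CrCl = (140 − 42) × 65 / (72 × 2.69) = 6370.0 / 193.68 ≈ 32.9 mL/min
CrCl ≈ 33 mL/min.
brovaprazole: < 45 mL/min → 12% of 400 mg = 48 mg.
xoradronate: 25–39 mL/min → 55% of 150 mg = 82.5 mg.
Total = 48 + 82.5 = 130.5 mg.

130 mg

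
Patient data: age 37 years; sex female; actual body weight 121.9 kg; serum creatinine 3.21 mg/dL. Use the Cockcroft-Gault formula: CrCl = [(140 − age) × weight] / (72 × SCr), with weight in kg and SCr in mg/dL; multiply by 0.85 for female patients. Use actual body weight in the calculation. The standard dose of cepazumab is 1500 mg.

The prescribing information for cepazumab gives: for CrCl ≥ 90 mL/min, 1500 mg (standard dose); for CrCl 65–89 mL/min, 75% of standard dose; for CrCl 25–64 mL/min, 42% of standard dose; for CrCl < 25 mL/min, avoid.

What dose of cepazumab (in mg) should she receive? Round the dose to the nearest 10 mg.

CrCl = (140 − 37) × 121.9 / (72 × 3.21) × 0.85 = 12555.7 / 231.12 × 0.85 ≈ 46.2 mL/min
CrCl ≈ 46 mL/min → bracket 25–64 mL/min.
42% of 1500 mg = 630 mg

630 mg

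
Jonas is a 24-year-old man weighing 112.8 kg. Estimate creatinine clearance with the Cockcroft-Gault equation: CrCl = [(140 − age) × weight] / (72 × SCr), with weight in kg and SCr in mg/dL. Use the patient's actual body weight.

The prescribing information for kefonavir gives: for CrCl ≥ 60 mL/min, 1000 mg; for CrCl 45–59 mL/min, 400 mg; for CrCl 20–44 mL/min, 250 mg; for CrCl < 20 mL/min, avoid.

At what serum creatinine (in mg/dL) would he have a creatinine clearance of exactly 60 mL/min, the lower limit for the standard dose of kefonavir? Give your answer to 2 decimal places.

Standard dose requires CrCl ≥ 60 mL/min.
Set (140 − 24) × 112.8 / (72 × SCr) = 60
SCr = (140 − 24) × 112.8 / (72 × 60) = 3.029 mg/dL

3.03 mg/dL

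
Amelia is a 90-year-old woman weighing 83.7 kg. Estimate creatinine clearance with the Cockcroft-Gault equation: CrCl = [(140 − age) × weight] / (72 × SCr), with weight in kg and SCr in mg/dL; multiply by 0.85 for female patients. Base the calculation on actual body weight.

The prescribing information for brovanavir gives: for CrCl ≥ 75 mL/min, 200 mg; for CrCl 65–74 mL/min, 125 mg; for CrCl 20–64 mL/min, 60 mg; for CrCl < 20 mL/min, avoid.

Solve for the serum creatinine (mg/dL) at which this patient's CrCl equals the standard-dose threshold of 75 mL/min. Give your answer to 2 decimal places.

Standard dose requires CrCl ≥ 75 mL/min.
Set (140 − 90) × 83.7 × 0.85 / (72 × SCr) = 75
SCr = (140 − 90) × 83.7 × 0.85 / (72 × 75) = 0.659 mg/dL

0.66 mg/dL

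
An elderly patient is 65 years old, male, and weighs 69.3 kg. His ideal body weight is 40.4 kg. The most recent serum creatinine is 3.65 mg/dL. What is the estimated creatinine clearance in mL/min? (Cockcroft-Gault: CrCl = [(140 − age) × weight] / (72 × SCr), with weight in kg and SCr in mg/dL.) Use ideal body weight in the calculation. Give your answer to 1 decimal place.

CrCl = (140 − 65) × 40.4 / (72 × 3.65) = 3030.0 / 262.80 ≈ 11.5 mL/min

11.5 mL/min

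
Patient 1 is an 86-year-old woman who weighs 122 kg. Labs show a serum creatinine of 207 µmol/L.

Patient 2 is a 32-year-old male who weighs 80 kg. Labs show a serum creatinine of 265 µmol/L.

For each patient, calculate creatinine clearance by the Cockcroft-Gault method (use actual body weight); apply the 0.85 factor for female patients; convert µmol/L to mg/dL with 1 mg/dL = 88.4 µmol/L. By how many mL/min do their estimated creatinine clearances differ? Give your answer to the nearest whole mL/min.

7 mL/min

Patient 1: SCr = 207 / 88.4 = 2.342 mg/dL
Patient 1: CrCl = (140 − 86) × 122 / (72 × 2.342) × 0.85 = 6588.0 / 168.62 × 0.85 ≈ 33.2 mL/min
Patient 2: SCr = 265 / 88.4 = 2.998 mg/dL
Patient 2: CrCl = (140 − 32) × 80 / (72 × 2.998) = 8640.0 / 215.86 ≈ 40.0 mL/min
|33.2 − 40.0| = 6.8 mL/min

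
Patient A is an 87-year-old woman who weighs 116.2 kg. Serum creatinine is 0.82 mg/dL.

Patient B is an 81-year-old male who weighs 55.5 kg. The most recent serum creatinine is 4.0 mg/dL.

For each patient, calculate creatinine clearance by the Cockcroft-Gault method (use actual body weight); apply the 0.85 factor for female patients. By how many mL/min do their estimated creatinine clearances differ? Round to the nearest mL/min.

Patient A: CrCl = (140 − 87) × 116.2 / (72 × 0.82) × 0.85 = 6158.6 / 59.04 × 0.85 ≈ 88.7 mL/min
Patient B: CrCl = (140 − 81) × 55.5 / (72 × 4) = 3274.5 / 288.00 ≈ 11.4 mL/min
|88.7 − 11.4| = 77.3 mL/min

77 mL/min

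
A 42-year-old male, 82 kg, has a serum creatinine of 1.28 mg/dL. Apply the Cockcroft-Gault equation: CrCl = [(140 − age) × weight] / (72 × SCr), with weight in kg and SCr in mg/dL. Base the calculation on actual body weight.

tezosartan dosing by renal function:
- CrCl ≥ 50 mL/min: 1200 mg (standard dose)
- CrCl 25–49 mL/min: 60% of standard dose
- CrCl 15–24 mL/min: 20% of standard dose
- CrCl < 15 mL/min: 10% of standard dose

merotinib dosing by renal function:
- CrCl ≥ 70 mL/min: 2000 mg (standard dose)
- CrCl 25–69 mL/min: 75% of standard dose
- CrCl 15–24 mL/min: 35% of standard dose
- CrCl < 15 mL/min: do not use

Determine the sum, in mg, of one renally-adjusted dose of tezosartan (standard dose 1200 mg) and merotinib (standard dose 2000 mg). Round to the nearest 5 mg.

CrCl = (140 − 42) × 82 / (72 × 1.28) = 8036.0 / 92.16 ≈ 87.2 mL/min
CrCl ≈ 87 mL/min.
tezosartan: ≥ 50 mL/min → 100% of 1200 mg = 1200 mg.
merotinib: ≥ 70 mL/min → 100% of 2000 mg = 2000 mg.
Total = 1200 + 2000 = 3200 mg.

3200 mg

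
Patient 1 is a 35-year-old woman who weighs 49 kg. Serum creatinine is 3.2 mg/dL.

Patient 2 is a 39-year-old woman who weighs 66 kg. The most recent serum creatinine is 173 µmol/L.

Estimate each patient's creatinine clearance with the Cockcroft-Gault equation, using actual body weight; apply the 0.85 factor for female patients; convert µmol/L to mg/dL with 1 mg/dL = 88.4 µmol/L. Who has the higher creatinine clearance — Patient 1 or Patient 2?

Patient 1: CrCl = (140 − 35) × 49 / (72 × 3.2) × 0.85 = 5145.0 / 230.40 × 0.85 ≈ 19.0 mL/min
Patient 2: SCr = 173 / 88.4 = 1.957 mg/dL
Patient 2: CrCl = (140 − 39) × 66 / (72 × 1.957) × 0.85 = 6666.0 / 140.90 × 0.85 ≈ 40.2 mL/min
19.0 vs 40.2 mL/min → Patient 2 is higher.

Patient 2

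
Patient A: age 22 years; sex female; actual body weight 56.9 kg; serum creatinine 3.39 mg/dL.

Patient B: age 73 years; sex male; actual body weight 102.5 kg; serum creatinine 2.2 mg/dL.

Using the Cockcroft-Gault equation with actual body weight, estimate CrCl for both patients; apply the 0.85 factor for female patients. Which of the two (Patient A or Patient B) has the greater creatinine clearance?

Patient A: CrCl = (140 − 22) × 56.9 / (72 × 3.39) × 0.85 = 6714.2 / 244.08 × 0.85 ≈ 23.4 mL/min
Patient B: CrCl = (140 − 73) × 102.5 / (72 × 2.2) = 6867.5 / 158.40 ≈ 43.4 mL/min
23.4 vs 43.4 mL/min → Patient B is higher.

Patient B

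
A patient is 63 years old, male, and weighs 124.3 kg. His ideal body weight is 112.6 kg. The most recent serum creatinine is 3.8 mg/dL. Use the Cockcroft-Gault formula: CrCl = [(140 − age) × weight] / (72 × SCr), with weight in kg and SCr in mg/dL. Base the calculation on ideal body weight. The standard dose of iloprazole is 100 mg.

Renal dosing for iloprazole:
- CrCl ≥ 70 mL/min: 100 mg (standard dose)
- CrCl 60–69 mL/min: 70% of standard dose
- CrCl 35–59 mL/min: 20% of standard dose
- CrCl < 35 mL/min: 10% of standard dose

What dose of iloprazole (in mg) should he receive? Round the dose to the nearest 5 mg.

10 mg

CrCl = (140 − 63) × 112.6 / (72 × 3.8) = 8670.2 / 273.60 ≈ 31.7 mL/min
CrCl ≈ 32 mL/min → bracket < 35 mL/min.
10% of 100 mg = 10 mg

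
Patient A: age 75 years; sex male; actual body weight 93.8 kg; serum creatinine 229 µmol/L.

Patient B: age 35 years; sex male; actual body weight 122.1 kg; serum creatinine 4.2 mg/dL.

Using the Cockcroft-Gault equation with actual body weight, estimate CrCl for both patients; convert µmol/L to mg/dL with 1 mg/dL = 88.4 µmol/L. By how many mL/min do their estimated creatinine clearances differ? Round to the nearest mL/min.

Patient A: SCr = 229 / 88.4 = 2.59 mg/dL
Patient A: CrCl = (140 − 75) × 93.8 / (72 × 2.59) = 6097.0 / 186.48 ≈ 32.7 mL/min
Patient B: CrCl = (140 − 35) × 122.1 / (72 × 4.2) = 12820.5 / 302.40 ≈ 42.4 mL/min
|32.7 − 42.4| = 9.7 mL/min

10 mL/min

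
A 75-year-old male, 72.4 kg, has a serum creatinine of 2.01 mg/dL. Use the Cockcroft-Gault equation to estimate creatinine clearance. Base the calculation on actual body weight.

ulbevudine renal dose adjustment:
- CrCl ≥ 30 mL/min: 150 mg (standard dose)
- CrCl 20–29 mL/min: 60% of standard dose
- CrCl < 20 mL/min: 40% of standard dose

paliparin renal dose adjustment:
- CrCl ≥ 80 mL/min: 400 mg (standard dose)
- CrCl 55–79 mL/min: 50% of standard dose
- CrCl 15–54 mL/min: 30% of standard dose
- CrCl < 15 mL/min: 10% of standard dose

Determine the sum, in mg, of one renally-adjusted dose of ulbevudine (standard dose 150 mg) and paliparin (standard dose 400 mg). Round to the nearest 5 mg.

270 mg

CrCl = (140 − 75) × 72.4 / (72 × 2.01) = 4706.0 / 144.72 ≈ 32.5 mL/min
CrCl ≈ 33 mL/min.
ulbevudine: ≥ 30 mL/min → 100% of 150 mg = 150 mg.
paliparin: 15–54 mL/min → 30% of 400 mg = 120 mg.
Total = 150 + 120 = 270 mg.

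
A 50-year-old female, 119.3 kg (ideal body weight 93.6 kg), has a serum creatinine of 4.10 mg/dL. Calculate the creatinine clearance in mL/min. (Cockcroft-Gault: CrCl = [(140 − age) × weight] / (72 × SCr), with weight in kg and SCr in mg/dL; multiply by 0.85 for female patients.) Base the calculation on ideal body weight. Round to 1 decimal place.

24.3 mL/min

CrCl = (140 − 50) × 93.6 / (72 × 4.1) × 0.85 = 8424.0 / 295.20 × 0.85 ≈ 24.3 mL/min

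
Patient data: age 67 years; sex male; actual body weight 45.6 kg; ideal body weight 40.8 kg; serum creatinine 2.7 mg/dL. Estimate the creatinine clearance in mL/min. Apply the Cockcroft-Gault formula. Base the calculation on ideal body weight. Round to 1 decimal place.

15.3 mL/min

CrCl = (140 − 67) × 40.8 / (72 × 2.7) = 2978.4 / 194.40 ≈ 15.3 mL/min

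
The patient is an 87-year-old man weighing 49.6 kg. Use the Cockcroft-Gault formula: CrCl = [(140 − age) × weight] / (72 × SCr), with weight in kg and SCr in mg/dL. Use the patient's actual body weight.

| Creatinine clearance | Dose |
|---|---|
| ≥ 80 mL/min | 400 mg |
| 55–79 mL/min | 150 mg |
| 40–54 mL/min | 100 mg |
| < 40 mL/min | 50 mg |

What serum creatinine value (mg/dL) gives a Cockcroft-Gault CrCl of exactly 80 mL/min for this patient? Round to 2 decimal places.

0.46 mg/dL

Standard dose requires CrCl ≥ 80 mL/min.
Set (140 − 87) × 49.6 / (72 × SCr) = 80
SCr = (140 − 87) × 49.6 / (72 × 80) = 0.456 mg/dL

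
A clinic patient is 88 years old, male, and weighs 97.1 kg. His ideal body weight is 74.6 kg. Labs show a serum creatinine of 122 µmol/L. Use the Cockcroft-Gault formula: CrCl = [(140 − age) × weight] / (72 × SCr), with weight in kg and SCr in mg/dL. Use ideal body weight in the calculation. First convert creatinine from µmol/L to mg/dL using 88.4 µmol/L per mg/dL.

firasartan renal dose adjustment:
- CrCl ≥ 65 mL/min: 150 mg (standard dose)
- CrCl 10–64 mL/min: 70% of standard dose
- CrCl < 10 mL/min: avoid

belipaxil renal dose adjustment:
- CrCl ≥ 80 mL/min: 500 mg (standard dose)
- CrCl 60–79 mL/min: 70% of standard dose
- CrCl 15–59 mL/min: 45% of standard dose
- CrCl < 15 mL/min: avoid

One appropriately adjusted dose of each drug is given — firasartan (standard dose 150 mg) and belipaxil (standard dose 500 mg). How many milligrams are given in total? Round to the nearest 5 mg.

SCr = 122 / 88.4 = 1.38 mg/dL
CrCl = (140 − 88) × 74.6 / (72 × 1.38) = 3879.2 / 99.36 ≈ 39.0 mL/min
CrCl ≈ 39 mL/min.
firasartan: 10–64 mL/min → 70% of 150 mg = 105 mg.
belipaxil: 15–59 mL/min → 45% of 500 mg = 225 mg.
Total = 105 + 225 = 330 mg.

330 mg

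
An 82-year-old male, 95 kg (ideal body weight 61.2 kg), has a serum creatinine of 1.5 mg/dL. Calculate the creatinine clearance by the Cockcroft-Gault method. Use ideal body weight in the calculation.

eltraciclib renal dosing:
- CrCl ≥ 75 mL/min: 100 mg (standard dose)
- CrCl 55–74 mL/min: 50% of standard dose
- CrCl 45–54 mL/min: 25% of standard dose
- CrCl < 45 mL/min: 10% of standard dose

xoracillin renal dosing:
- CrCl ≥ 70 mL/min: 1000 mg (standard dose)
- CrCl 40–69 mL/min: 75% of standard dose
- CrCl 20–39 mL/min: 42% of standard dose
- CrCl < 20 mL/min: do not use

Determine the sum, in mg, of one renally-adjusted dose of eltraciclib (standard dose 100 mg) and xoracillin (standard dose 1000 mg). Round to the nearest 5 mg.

430 mg

CrCl = (140 − 82) × 61.2 / (72 × 1.5) = 3549.6 / 108.00 ≈ 32.9 mL/min
CrCl ≈ 33 mL/min.
eltraciclib: < 45 mL/min → 10% of 100 mg = 10 mg.
xoracillin: 20–39 mL/min → 42% of 1000 mg = 420 mg.
Total = 10 + 420 = 430 mg.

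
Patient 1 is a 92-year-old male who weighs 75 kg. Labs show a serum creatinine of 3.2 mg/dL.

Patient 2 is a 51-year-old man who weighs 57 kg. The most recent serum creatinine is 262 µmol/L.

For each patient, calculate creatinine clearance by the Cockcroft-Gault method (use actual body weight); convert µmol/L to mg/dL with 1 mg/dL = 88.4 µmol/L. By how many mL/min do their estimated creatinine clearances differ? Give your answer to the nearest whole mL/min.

8 mL/min

Patient 1: CrCl = (140 − 92) × 75 / (72 × 3.2) = 3600.0 / 230.40 ≈ 15.6 mL/min
Patient 2: SCr = 262 / 88.4 = 2.964 mg/dL
Patient 2: CrCl = (140 − 51) × 57 / (72 × 2.964) = 5073.0 / 213.41 ≈ 23.8 mL/min
|15.6 − 23.8| = 8.2 mL/min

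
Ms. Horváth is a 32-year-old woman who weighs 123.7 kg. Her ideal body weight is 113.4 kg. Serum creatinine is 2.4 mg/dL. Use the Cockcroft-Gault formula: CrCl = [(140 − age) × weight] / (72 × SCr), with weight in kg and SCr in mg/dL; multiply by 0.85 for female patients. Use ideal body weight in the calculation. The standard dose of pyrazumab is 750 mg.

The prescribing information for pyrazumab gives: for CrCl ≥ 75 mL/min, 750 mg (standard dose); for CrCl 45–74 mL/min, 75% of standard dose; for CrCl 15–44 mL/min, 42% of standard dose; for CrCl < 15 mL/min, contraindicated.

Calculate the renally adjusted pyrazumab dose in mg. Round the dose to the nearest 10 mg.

560 mg

CrCl = (140 − 32) × 113.4 / (72 × 2.4) × 0.85 = 12247.2 / 172.80 × 0.85 ≈ 60.2 mL/min
CrCl ≈ 60 mL/min → bracket 45–74 mL/min.
75% of 750 mg = 562.5 mg → 560 mg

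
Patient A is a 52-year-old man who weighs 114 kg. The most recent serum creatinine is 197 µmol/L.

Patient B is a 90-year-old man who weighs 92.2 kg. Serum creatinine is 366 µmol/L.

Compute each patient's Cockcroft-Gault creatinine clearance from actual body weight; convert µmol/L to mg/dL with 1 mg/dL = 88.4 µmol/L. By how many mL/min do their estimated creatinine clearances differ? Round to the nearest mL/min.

47 mL/min

Patient A: SCr = 197 / 88.4 = 2.229 mg/dL
Patient A: CrCl = (140 − 52) × 114 / (72 × 2.229) = 10032.0 / 160.49 ≈ 62.5 mL/min
Patient B: SCr = 366 / 88.4 = 4.14 mg/dL
Patient B: CrCl = (140 − 90) × 92.2 / (72 × 4.14) = 4610.0 / 298.08 ≈ 15.5 mL/min
|62.5 − 15.5| = 47.0 mL/min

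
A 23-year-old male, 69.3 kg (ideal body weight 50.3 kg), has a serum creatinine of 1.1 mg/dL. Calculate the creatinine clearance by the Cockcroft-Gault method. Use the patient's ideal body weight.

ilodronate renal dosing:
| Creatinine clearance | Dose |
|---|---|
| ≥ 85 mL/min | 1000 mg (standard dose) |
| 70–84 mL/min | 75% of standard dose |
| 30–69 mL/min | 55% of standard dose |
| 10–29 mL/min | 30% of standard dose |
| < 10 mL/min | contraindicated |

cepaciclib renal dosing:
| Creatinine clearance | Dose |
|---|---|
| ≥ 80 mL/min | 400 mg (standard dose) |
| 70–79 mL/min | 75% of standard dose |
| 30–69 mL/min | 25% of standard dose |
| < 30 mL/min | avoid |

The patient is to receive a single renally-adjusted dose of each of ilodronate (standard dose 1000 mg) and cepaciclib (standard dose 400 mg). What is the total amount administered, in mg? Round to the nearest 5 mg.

1050 mg

CrCl = (140 − 23) × 50.3 / (72 × 1.1) = 5885.1 / 79.20 ≈ 74.3 mL/min
CrCl ≈ 74 mL/min.
ilodronate: 70–84 mL/min → 75% of 1000 mg = 750 mg.
cepaciclib: 70–79 mL/min → 75% of 400 mg = 300 mg.
Total = 750 + 300 = 1050 mg.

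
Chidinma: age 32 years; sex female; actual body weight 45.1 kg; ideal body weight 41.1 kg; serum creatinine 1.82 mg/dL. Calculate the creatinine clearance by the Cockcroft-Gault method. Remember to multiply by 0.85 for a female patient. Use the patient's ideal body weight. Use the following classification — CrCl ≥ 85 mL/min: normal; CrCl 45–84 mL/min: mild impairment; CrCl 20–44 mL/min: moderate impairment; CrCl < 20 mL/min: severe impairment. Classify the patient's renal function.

CrCl = (140 − 32) × 41.1 / (72 × 1.82) × 0.85 = 4438.8 / 131.04 × 0.85 ≈ 28.8 mL/min
29 mL/min falls in the 'moderate impairment' range.

moderate impairment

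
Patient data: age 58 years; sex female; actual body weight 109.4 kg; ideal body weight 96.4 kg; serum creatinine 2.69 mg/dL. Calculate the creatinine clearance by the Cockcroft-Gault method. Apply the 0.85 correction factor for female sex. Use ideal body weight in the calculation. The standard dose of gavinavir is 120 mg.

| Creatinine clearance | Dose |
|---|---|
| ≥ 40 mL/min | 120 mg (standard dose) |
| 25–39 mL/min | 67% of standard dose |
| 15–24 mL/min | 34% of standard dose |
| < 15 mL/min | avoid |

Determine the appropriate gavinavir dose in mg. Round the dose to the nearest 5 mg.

80 mg

CrCl = (140 − 58) × 96.4 / (72 × 2.69) × 0.85 = 7904.8 / 193.68 × 0.85 ≈ 34.7 mL/min
CrCl ≈ 35 mL/min → bracket 25–39 mL/min.
67% of 120 mg = 80.4 mg → 80 mg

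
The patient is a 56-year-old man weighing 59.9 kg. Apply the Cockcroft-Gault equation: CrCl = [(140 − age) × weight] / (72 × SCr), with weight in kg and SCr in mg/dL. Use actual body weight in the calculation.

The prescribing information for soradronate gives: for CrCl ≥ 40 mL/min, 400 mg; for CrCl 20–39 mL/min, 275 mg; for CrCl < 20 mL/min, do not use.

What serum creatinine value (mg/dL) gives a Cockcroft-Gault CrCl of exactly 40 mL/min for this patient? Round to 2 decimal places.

1.75 mg/dL

Standard dose requires CrCl ≥ 40 mL/min.
Set (140 − 56) × 59.9 / (72 × SCr) = 40
SCr = (140 − 56) × 59.9 / (72 × 40) = 1.747 mg/dL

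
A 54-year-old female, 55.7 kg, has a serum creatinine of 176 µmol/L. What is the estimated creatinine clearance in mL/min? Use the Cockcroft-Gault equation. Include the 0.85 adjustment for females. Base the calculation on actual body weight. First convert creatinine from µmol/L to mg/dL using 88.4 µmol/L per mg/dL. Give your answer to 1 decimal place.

SCr = 176 / 88.4 = 1.991 mg/dL
CrCl = (140 − 54) × 55.7 / (72 × 1.991) × 0.85 = 4790.2 / 143.35 × 0.85 ≈ 28.4 mL/min

28.4 mL/min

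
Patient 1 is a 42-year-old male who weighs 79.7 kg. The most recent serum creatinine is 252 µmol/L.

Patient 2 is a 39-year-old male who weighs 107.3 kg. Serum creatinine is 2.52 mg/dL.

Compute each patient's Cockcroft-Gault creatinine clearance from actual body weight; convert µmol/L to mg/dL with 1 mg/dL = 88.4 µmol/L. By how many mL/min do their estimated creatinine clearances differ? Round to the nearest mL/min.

22 mL/min

Patient 1: SCr = 252 / 88.4 = 2.851 mg/dL
Patient 1: CrCl = (140 − 42) × 79.7 / (72 × 2.851) = 7810.6 / 205.27 ≈ 38.1 mL/min
Patient 2: CrCl = (140 − 39) × 107.3 / (72 × 2.52) = 10837.3 / 181.44 ≈ 59.7 mL/min
|38.1 − 59.7| = 21.6 mL/min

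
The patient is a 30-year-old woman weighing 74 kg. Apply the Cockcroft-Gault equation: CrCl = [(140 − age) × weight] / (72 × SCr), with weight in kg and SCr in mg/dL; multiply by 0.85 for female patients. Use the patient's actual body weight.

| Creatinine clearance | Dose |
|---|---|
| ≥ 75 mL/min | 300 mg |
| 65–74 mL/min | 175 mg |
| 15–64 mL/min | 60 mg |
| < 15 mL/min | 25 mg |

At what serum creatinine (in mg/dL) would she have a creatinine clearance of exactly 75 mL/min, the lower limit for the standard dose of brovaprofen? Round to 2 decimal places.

Standard dose requires CrCl ≥ 75 mL/min.
Set (140 − 30) × 74 × 0.85 / (72 × SCr) = 75
SCr = (140 − 30) × 74 × 0.85 / (72 × 75) = 1.281 mg/dL

1.28 mg/dL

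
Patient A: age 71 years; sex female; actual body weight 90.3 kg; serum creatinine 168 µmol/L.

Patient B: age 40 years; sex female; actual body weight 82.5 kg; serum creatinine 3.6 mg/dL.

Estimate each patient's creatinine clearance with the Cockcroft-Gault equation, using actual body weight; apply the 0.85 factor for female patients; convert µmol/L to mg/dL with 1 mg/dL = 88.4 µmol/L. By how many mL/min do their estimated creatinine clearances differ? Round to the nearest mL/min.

Patient A: SCr = 168 / 88.4 = 1.9 mg/dL
Patient A: CrCl = (140 − 71) × 90.3 / (72 × 1.9) × 0.85 = 6230.7 / 136.80 × 0.85 ≈ 38.7 mL/min
Patient B: CrCl = (140 − 40) × 82.5 / (72 × 3.6) × 0.85 = 8250.0 / 259.20 × 0.85 ≈ 27.1 mL/min
|38.7 − 27.1| = 11.6 mL/min

12 mL/min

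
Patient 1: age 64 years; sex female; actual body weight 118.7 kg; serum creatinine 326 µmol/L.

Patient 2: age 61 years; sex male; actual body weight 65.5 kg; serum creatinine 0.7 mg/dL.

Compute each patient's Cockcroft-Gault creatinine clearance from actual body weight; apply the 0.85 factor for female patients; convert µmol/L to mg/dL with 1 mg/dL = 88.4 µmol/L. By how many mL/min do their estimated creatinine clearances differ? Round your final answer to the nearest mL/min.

Patient 1: SCr = 326 / 88.4 = 3.688 mg/dL
Patient 1: CrCl = (140 − 64) × 118.7 / (72 × 3.688) × 0.85 = 9021.2 / 265.54 × 0.85 ≈ 28.9 mL/min
Patient 2: CrCl = (140 − 61) × 65.5 / (72 × 0.7) = 5174.5 / 50.40 ≈ 102.7 mL/min
|28.9 − 102.7| = 73.8 mL/min

74 mL/min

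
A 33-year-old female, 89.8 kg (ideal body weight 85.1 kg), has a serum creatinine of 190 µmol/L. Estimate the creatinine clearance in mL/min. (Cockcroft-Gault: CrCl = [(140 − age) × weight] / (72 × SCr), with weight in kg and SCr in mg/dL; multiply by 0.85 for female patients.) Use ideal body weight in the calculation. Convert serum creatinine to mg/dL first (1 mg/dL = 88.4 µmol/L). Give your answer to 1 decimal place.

50.0 mL/min

SCr = 190 / 88.4 = 2.149 mg/dL
CrCl = (140 − 33) × 85.1 / (72 × 2.149) × 0.85 = 9105.7 / 154.73 × 0.85 ≈ 50.0 mL/min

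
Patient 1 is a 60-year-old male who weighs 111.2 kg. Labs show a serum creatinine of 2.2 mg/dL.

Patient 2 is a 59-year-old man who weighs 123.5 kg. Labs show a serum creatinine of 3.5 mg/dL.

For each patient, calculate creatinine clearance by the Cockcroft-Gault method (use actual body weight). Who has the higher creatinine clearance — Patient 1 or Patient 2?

Patient 1

Patient 1: CrCl = (140 − 60) × 111.2 / (72 × 2.2) = 8896.0 / 158.40 ≈ 56.2 mL/min
Patient 2: CrCl = (140 − 59) × 123.5 / (72 × 3.5) = 10003.5 / 252.00 ≈ 39.7 mL/min
56.2 vs 39.7 mL/min → Patient 1 is higher.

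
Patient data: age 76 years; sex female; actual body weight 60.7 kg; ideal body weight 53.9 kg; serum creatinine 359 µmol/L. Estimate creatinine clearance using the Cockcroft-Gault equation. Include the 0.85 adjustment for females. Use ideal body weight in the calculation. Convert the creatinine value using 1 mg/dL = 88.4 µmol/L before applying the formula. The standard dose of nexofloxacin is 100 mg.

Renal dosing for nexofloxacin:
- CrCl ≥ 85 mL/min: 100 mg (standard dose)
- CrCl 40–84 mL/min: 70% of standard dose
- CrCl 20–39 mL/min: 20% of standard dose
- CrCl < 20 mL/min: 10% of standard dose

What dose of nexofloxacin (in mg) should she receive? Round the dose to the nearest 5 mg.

SCr = 359 / 88.4 = 4.061 mg/dL
CrCl = (140 − 76) × 53.9 / (72 × 4.061) × 0.85 = 3449.6 / 292.39 × 0.85 ≈ 10.0 mL/min
CrCl ≈ 10 mL/min → bracket < 20 mL/min.
10% of 100 mg = 10 mg

10 mg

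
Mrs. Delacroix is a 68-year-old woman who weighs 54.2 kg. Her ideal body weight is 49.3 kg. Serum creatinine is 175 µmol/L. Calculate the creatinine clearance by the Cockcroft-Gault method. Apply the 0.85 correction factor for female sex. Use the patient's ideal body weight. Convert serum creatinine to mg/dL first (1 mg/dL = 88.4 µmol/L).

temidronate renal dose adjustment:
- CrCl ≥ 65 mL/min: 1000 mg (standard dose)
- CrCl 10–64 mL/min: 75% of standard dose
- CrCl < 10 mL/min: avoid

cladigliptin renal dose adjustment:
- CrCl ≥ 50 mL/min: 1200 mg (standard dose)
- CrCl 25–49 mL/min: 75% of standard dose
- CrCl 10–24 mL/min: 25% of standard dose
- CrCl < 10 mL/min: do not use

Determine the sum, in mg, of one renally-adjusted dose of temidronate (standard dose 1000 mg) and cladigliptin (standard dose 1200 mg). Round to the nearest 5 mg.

1050 mg

SCr = 175 / 88.4 = 1.98 mg/dL
CrCl = (140 − 68) × 49.3 / (72 × 1.98) × 0.85 = 3549.6 / 142.56 × 0.85 ≈ 21.2 mL/min
CrCl ≈ 21 mL/min.
temidronate: 10–64 mL/min → 75% of 1000 mg = 750 mg.
cladigliptin: 10–24 mL/min → 25% of 1200 mg = 300 mg.
Total = 750 + 300 = 1050 mg.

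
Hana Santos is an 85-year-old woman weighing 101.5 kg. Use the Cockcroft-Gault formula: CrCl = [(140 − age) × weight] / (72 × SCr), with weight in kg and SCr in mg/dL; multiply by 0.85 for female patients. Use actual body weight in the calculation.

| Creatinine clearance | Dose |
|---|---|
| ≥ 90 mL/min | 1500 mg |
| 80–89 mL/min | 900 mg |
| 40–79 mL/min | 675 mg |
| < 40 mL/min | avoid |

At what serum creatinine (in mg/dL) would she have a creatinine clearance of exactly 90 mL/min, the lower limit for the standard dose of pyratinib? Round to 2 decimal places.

0.73 mg/dL

Standard dose requires CrCl ≥ 90 mL/min.
Set (140 − 85) × 101.5 × 0.85 / (72 × SCr) = 90
SCr = (140 − 85) × 101.5 × 0.85 / (72 × 90) = 0.732 mg/dL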